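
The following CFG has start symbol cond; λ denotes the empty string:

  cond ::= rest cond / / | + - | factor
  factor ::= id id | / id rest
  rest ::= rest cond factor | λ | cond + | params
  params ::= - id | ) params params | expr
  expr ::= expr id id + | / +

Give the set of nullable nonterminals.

{ rest }

Directly nullable (have an λ-production): rest.
No other nonterminal has a production whose RHS symbols are all nullable.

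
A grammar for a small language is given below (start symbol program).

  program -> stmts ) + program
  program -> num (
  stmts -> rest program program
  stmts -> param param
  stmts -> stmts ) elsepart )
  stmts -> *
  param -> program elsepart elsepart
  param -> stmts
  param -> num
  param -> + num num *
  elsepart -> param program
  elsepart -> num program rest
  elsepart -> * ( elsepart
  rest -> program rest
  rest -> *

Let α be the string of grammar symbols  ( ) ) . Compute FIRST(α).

( is a terminal; add {(} and stop.

{ ( }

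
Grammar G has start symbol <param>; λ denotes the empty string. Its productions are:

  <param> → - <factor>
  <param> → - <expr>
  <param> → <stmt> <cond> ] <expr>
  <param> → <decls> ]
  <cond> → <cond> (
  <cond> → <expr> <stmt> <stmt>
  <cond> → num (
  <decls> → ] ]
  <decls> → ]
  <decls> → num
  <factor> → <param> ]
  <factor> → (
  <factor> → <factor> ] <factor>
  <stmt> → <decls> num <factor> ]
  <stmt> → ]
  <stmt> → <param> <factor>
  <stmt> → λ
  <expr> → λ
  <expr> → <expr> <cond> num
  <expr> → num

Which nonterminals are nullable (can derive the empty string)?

{ <cond>, <expr>, <stmt> }

Directly nullable (have an λ-production): <stmt>, <expr>.
<cond> → <expr> <stmt> <stmt> with every symbol nullable, so <cond> is nullable.
No other nonterminal has a production whose RHS symbols are all nullable.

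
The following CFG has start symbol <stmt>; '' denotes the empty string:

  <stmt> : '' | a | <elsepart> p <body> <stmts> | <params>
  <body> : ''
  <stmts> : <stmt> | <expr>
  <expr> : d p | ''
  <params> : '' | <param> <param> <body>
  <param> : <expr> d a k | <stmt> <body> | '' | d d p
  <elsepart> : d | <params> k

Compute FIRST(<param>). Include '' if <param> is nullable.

From <param> : <expr> d a k: <expr> nullable, take FIRST(<expr>) ∪ {d} = { d }.
From <param> : <stmt> <body>: <stmt>, <body> nullable, take FIRST(<stmt>) ∪ FIRST(<body>) = { a, d, k }; also '' since the whole RHS is nullable.
<param> : '' contributes ''.
<param> : d d p contributes {d}.
Union: FIRST(<param>) = { a, d, k, '' }.

{ a, d, k, '' }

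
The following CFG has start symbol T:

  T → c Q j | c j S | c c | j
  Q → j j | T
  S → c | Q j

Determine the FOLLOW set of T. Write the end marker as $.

{ $, j }

T is the start symbol, so $ ∈ FOLLOW(T).
In Q → T: T is at the end, add FOLLOW(Q) = { j }.
Union: FOLLOW(T) = { $, j }.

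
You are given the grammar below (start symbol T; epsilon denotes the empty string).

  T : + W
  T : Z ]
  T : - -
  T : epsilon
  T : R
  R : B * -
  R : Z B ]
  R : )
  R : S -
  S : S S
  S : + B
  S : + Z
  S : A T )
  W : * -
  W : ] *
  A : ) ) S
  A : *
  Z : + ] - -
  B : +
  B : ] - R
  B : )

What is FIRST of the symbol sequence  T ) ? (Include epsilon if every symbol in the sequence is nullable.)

Add FIRST(T)\{epsilon} = { ), *, +, -, ] }; T is nullable, continue.
) is a terminal; add {)} and stop.

{ ), *, +, -, ] }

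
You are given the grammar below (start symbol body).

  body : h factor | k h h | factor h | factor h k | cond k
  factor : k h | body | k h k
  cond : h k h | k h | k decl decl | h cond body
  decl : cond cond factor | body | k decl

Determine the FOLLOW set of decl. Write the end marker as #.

{ h, k }

In cond : k decl decl: add FIRST(decl) = { h, k }.
In cond : k decl decl: decl is at the end, add FOLLOW(cond) = { h, k }.
In decl : k decl: decl is at the end, add FOLLOW(decl) = { h, k }.
Union: FOLLOW(decl) = { h, k }.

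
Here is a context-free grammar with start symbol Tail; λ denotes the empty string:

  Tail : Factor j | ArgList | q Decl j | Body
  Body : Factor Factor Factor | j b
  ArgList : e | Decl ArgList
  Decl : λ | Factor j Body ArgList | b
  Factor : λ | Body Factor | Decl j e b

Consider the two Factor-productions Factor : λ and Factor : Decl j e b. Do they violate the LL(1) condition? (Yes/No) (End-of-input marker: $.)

Yes

FIRST(λ) = { λ } and FIRST(Decl j e b) = { b, j }.
The first alternative is nullable and FOLLOW(Factor) = { $, b, e, j } shares b with FIRST of the second — conflict.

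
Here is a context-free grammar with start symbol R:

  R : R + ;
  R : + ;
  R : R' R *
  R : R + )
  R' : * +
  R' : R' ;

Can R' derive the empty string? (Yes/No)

No

No nonterminal in this grammar is nullable.
No production of R' has an RHS whose symbols are all nullable, so R' is not nullable.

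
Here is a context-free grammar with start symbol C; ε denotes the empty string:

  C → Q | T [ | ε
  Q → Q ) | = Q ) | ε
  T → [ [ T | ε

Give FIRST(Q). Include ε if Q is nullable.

{ ), =, ε }

From Q → Q ): Q nullable, take FIRST(Q) ∪ {)} = { ), = }.
Q → = Q ) contributes {=}.
Q → ε contributes ε.
Union: FIRST(Q) = { ), =, ε }.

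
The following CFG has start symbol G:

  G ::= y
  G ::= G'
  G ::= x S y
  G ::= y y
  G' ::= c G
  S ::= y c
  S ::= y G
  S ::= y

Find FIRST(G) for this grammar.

{ c, x, y }

G ::= y contributes {y}.
From G ::= G': add FIRST(G') = { c }.
G ::= x S y contributes {x}.
G ::= y y contributes {y}.
Union: FIRST(G) = { c, x, y }.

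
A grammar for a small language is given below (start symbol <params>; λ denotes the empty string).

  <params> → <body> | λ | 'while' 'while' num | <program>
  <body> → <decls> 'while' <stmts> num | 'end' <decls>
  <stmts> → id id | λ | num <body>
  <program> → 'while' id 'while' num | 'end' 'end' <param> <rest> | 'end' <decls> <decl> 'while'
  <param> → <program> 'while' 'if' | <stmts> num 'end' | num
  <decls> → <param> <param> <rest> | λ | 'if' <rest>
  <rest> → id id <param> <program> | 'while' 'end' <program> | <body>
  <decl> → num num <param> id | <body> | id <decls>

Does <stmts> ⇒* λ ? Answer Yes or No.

<stmts> has an λ-production, so <stmts> ⇒ λ.

Yes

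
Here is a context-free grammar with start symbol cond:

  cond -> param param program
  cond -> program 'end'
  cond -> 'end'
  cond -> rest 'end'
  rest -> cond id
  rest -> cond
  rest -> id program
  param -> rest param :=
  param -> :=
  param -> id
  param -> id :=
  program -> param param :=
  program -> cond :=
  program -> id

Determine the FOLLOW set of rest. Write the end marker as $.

{ 'end', :=, id }

In cond -> rest 'end': add FIRST('end') = { 'end' }.
In param -> rest param :=: add FIRST(param :=) = { 'end', :=, id }.
Union: FOLLOW(rest) = { 'end', :=, id }.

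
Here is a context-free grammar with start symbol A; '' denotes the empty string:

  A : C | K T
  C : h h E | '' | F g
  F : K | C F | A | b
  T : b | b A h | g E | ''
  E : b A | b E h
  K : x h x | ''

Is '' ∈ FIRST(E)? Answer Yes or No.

No

Nullable nonterminals: A, C, F, K, T.
No production of E has an RHS whose symbols are all nullable, so E is not nullable.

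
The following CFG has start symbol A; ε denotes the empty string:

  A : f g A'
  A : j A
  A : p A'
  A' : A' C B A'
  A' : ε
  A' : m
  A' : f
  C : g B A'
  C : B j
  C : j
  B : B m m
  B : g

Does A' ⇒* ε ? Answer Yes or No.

A' has an ε-production, so A' ⇒ ε.

Yes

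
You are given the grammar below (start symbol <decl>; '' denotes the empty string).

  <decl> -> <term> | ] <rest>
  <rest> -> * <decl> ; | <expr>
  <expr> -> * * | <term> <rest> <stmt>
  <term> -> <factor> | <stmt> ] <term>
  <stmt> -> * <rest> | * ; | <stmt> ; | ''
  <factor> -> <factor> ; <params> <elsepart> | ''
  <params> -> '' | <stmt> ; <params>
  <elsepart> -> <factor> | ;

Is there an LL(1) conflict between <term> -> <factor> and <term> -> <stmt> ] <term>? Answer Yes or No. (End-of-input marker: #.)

Yes

FIRST(<factor>) = { ;, '' } and FIRST(<stmt> ] <term>) = { *, ;, ] }.
Both contain ;, so the two alternatives are not disjoint — LL(1) conflict.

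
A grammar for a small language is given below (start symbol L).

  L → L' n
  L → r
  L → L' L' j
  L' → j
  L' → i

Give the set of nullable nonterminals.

No nonterminal has an empty production or an RHS whose symbols are all nullable.

{ } (none)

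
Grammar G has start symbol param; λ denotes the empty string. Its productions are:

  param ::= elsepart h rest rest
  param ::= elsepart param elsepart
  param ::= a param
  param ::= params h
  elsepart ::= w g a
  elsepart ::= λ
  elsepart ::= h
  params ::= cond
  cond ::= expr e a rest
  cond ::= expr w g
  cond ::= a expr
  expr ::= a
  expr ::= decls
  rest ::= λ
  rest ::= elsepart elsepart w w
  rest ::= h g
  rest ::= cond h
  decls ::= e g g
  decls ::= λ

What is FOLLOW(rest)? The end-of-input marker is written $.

In param ::= elsepart h rest rest: add FIRST(rest)\{λ} = { a, e, h, w }.
  Since rest is nullable, also add FOLLOW(param) = { $, h, w }.
In param ::= elsepart h rest rest: rest is at the end, add FOLLOW(param) = { $, h, w }.
In cond ::= expr e a rest: rest is at the end, add FOLLOW(cond) = { h }.
Union: FOLLOW(rest) = { $, a, e, h, w }.

{ $, a, e, h, w }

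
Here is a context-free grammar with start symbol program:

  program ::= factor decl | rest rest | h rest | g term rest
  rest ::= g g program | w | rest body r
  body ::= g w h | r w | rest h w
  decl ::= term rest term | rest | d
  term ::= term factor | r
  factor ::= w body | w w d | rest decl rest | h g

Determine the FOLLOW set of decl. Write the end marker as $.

In program ::= factor decl: decl is at the end, add FOLLOW(program) = { $, d, g, h, r, w }.
In factor ::= rest decl rest: add FIRST(rest) = { g, w }.
Union: FOLLOW(decl) = { $, d, g, h, r, w }.

{ $, d, g, h, r, w }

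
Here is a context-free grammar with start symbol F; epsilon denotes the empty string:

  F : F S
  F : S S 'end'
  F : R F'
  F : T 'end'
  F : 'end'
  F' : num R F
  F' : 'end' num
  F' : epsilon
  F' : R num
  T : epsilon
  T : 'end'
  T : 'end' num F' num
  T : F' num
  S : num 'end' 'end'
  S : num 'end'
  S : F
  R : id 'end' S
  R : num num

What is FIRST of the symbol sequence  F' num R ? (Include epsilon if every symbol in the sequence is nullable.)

{ 'end', id, num }

Add FIRST(F')\{epsilon} = { 'end', id, num }; F' is nullable, continue.
num is a terminal; add {num} and stop.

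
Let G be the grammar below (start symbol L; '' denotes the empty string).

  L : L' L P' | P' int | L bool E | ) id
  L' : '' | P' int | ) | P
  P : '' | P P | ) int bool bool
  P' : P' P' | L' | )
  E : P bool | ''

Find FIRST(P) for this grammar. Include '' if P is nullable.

P : '' contributes ''.
From P : P P: P, P nullable, take FIRST(P) ∪ FIRST(P) = { ) }; also '' since the whole RHS is nullable.
P : ) int bool bool contributes {)}.
Union: FIRST(P) = { ), '' }.

{ ), '' }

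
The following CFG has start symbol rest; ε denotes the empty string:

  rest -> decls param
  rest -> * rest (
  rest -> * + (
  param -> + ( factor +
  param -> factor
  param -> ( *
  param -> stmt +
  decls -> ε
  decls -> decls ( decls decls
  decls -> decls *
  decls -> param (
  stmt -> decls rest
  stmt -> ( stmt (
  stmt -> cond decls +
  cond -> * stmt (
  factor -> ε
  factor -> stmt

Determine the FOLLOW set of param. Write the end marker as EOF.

{ EOF, (, + }

In rest -> decls param: param is at the end, add FOLLOW(rest) = { EOF, (, + }.
In decls -> param (: add FIRST(() = { ( }.
Union: FOLLOW(param) = { EOF, (, + }.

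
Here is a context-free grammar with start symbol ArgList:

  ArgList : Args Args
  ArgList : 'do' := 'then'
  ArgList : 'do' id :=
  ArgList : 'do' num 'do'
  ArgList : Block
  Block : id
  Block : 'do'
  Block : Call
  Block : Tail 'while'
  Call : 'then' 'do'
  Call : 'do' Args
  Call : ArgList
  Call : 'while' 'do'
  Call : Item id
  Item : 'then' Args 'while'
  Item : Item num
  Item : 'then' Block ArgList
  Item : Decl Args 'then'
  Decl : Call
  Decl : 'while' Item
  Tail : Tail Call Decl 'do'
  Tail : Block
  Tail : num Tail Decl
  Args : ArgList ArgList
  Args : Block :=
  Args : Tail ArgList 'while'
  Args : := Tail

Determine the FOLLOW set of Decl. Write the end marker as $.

In Item : Decl Args 'then': add FIRST(Args 'then') = { 'do', 'then', 'while', :=, id, num }.
In Tail : Tail Call Decl 'do': add FIRST('do') = { 'do' }.
In Tail : num Tail Decl: Decl is at the end, add FOLLOW(Tail) = { $, 'do', 'then', 'while', :=, id, num }.
Union: FOLLOW(Decl) = { $, 'do', 'then', 'while', :=, id, num }.

{ $, 'do', 'then', 'while', :=, id, num }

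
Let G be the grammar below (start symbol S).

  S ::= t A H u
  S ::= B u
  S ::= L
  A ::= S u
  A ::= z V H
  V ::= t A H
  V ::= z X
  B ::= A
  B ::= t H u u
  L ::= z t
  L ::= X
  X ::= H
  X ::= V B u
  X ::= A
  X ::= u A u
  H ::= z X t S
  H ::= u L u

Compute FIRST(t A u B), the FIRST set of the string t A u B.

t is a terminal; add {t} and stop.

{ t }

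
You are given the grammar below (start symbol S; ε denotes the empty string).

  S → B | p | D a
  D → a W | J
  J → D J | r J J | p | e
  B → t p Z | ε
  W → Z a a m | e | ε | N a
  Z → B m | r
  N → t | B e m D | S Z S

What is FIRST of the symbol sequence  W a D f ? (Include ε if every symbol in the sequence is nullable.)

Add FIRST(W)\{ε} = { a, e, m, p, r, t }; W is nullable, continue.
a is a terminal; add {a} and stop.

{ a, e, m, p, r, t }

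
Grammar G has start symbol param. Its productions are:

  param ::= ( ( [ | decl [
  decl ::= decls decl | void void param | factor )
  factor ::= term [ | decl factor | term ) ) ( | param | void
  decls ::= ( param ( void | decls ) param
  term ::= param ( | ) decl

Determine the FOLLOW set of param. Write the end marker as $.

{ $, (, ), [, void }

param is the start symbol, so $ ∈ FOLLOW(param).
In decl ::= void void param: param is at the end, add FOLLOW(decl) = { (, ), [, void }.
In factor ::= param: param is at the end, add FOLLOW(factor) = { ) }.
In decls ::= ( param ( void: add FIRST(( void) = { ( }.
In decls ::= decls ) param: param is at the end, add FOLLOW(decls) = { (, ), void }.
In term ::= param (: add FIRST(() = { ( }.
Union: FOLLOW(param) = { $, (, ), [, void }.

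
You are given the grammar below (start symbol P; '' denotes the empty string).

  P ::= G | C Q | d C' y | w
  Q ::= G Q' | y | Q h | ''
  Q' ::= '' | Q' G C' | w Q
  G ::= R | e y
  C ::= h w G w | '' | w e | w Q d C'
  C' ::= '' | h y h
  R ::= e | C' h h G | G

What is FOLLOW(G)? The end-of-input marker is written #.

In P ::= G: G is at the end, add FOLLOW(P) = { # }.
In Q ::= G Q': add FIRST(Q')\{''} = { e, h, w }.
  Since Q' is nullable, also add FOLLOW(Q) = { #, d, e, h }.
In Q' ::= Q' G C': add FIRST(C')\{''} = { h }.
  Since C' is nullable, also add FOLLOW(Q') = { #, d, e, h }.
In C ::= h w G w: add FIRST(w) = { w }.
In R ::= C' h h G: G is at the end, add FOLLOW(R) = { #, d, e, h, w }.
In R ::= G: G is at the end, add FOLLOW(R) = { #, d, e, h, w }.
Union: FOLLOW(G) = { #, d, e, h, w }.

{ #, d, e, h, w }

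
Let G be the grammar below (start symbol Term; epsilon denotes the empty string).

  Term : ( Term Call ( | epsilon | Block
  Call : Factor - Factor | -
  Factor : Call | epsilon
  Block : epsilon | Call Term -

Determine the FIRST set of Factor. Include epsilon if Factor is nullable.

{ -, epsilon }

From Factor : Call: add FIRST(Call) = { - }.
Factor : epsilon contributes epsilon.
Union: FIRST(Factor) = { -, epsilon }.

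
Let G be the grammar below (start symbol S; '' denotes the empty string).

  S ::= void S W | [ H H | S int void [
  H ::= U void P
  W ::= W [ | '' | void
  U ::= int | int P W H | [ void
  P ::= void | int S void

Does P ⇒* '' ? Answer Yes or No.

Nullable nonterminals: W.
No production of P has an RHS whose symbols are all nullable, so P is not nullable.

No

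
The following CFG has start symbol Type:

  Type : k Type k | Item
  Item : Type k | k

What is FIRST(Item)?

{ k }

From Item : Type k: add FIRST(Type) = { k }.
Item : k contributes {k}.
Union: FIRST(Item) = { k }.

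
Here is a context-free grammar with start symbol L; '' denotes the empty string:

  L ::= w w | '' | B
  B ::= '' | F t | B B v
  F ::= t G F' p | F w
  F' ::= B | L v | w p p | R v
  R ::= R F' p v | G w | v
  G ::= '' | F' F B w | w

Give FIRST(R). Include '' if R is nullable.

From R ::= R F' p v: add FIRST(R) = { t, v, w }.
From R ::= G w: G nullable, take FIRST(G) ∪ {w} = { t, v, w }.
R ::= v contributes {v}.
Union: FIRST(R) = { t, v, w }.

{ t, v, w }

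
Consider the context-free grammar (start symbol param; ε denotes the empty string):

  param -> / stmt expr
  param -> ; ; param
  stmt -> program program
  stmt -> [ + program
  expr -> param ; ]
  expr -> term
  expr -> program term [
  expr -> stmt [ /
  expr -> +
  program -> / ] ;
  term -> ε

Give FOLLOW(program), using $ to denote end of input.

{ $, +, /, ;, [ }

In stmt -> program program: add FIRST(program) = { / }.
In stmt -> program program: program is at the end, add FOLLOW(stmt) = { $, +, /, ;, [ }.
In stmt -> [ + program: program is at the end, add FOLLOW(stmt) = { $, +, /, ;, [ }.
In expr -> program term [: add FIRST(term [) = { [ }.
Union: FOLLOW(program) = { $, +, /, ;, [ }.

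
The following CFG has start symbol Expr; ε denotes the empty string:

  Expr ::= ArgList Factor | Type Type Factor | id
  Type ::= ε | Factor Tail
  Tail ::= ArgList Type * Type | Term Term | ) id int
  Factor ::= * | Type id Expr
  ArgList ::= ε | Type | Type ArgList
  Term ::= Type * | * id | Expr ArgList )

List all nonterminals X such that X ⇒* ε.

{ ArgList, Type }

Directly nullable (have an ε-production): Type, ArgList.
No other nonterminal has a production whose RHS symbols are all nullable.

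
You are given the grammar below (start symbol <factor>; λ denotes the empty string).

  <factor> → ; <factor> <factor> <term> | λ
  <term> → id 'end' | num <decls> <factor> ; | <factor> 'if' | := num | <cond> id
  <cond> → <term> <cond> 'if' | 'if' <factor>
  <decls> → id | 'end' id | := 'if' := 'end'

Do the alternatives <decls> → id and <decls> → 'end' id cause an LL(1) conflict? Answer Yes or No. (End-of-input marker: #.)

No

FIRST(id) = { id } and FIRST('end' id) = { 'end' }.
The FIRST sets are disjoint and neither alternative is nullable — no conflict.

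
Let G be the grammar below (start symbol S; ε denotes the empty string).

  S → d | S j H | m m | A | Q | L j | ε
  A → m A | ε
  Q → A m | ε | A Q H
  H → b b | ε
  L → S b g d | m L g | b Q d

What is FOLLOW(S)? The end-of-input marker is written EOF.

S is the start symbol, so EOF ∈ FOLLOW(S).
In S → S j H: add FIRST(j H) = { j }.
In L → S b g d: add FIRST(b g d) = { b }.
Union: FOLLOW(S) = { EOF, b, j }.

{ EOF, b, j }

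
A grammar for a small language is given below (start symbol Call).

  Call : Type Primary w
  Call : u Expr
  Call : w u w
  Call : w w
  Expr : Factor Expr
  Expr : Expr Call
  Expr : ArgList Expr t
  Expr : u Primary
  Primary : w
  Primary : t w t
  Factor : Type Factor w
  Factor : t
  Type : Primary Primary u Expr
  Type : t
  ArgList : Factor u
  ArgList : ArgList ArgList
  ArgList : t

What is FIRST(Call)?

{ t, u, w }

From Call : Type Primary w: add FIRST(Type) = { t, w }.
Call : u Expr contributes {u}.
Call : w u w contributes {w}.
Call : w w contributes {w}.
Union: FIRST(Call) = { t, u, w }.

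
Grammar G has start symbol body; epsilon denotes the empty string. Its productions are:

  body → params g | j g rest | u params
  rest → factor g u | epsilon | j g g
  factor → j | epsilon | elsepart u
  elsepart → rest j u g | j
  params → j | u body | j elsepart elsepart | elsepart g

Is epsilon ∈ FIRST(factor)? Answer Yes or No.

Yes

factor has an epsilon-production, so factor ⇒ epsilon.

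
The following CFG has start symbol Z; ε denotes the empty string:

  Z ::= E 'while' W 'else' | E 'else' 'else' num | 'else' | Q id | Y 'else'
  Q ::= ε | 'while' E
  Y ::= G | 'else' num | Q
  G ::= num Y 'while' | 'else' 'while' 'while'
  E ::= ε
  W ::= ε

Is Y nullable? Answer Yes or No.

Yes

Y ::= Q and each of Q is nullable, so Y ⇒* ε.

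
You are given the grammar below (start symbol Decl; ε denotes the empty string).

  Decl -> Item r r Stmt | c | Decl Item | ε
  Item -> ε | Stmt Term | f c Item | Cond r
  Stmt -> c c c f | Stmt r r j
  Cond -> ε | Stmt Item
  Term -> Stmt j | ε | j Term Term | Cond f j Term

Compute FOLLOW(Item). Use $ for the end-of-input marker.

In Decl -> Item r r Stmt: add FIRST(r r Stmt) = { r }.
In Decl -> Decl Item: Item is at the end, add FOLLOW(Decl) = { $, c, f, r }.
In Item -> f c Item: Item is at the end, add FOLLOW(Item) = { $, c, f, r }.
In Cond -> Stmt Item: Item is at the end, add FOLLOW(Cond) = { f, r }.
Union: FOLLOW(Item) = { $, c, f, r }.

{ $, c, f, r }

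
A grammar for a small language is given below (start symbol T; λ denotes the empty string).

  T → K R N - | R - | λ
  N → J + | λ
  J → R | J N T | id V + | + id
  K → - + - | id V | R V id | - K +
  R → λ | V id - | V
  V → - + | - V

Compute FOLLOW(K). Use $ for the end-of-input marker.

In T → K R N -: add FIRST(R N -) = { +, -, id }.
In K → - K +: add FIRST(+) = { + }.
Union: FOLLOW(K) = { +, -, id }.

{ +, -, id }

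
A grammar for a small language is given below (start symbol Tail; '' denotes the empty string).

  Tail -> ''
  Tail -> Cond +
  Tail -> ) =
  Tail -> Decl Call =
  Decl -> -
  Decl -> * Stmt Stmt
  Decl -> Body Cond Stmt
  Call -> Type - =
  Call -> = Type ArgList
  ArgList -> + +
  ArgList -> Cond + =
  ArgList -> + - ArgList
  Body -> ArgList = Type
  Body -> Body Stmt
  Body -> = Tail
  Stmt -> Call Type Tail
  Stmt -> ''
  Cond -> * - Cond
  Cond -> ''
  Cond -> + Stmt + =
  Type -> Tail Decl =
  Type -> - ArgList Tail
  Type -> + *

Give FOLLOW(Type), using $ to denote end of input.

{ ), *, +, -, = }

In Call -> Type - =: add FIRST(- =) = { - }.
In Call -> = Type ArgList: add FIRST(ArgList) = { *, + }.
In Body -> ArgList = Type: Type is at the end, add FOLLOW(Body) = { ), *, +, -, = }.
In Stmt -> Call Type Tail: add FIRST(Tail)\{''} = { ), *, +, -, = }.
  Since Tail is nullable, also add FOLLOW(Stmt) = { ), *, +, -, = }.
Union: FOLLOW(Type) = { ), *, +, -, = }.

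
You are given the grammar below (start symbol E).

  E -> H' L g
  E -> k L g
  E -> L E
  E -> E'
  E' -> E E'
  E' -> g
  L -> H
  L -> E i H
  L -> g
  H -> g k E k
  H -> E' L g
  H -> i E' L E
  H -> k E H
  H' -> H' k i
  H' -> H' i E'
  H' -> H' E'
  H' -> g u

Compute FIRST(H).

H -> g k E k contributes {g}.
From H -> E' L g: add FIRST(E') = { g, i, k }.
H -> i E' L E contributes {i}.
H -> k E H contributes {k}.
Union: FIRST(H) = { g, i, k }.

{ g, i, k }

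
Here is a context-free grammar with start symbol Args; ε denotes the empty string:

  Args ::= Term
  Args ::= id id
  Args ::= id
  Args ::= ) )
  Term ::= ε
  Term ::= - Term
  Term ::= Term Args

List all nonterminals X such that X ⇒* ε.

{ Args, Term }

Directly nullable (have an ε-production): Term.
Args ::= Term with every symbol nullable, so Args is nullable.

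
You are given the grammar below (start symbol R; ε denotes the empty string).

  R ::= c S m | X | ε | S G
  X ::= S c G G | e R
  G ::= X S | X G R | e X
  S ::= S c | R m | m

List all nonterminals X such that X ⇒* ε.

Directly nullable (have an ε-production): R.
No other nonterminal has a production whose RHS symbols are all nullable.

{ R }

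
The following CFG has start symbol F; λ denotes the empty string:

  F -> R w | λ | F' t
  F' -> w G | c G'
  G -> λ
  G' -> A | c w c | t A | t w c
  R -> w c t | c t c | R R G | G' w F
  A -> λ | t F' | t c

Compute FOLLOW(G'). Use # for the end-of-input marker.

{ t, w }

In F' -> c G': G' is at the end, add FOLLOW(F') = { t, w }.
In R -> G' w F: add FIRST(w F) = { w }.
Union: FOLLOW(G') = { t, w }.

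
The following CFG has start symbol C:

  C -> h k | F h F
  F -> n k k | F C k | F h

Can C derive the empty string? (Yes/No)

No

No nonterminal in this grammar is nullable.
No production of C has an RHS whose symbols are all nullable, so C is not nullable.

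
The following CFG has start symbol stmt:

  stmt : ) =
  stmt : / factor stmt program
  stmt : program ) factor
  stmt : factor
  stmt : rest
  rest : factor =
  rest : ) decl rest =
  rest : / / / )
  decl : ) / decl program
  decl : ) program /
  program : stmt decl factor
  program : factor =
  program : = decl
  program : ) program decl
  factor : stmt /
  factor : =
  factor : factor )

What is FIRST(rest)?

{ ), /, = }

From rest : factor =: add FIRST(factor) = { ), /, = }.
rest : ) decl rest = contributes {)}.
rest : / / / ) contributes {/}.
Union: FIRST(rest) = { ), /, = }.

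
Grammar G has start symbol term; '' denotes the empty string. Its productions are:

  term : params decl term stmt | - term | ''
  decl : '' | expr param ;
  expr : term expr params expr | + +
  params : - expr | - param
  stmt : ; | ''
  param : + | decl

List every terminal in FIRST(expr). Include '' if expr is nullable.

From expr : term expr params expr: term nullable, take FIRST(term) ∪ FIRST(expr) = { +, - }.
expr : + + contributes {+}.
Union: FIRST(expr) = { +, - }.

{ +, - }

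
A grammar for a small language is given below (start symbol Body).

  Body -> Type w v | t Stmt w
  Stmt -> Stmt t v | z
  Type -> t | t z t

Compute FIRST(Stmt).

{ z }

From Stmt -> Stmt t v: add FIRST(Stmt) = { z }.
Stmt -> z contributes {z}.
Union: FIRST(Stmt) = { z }.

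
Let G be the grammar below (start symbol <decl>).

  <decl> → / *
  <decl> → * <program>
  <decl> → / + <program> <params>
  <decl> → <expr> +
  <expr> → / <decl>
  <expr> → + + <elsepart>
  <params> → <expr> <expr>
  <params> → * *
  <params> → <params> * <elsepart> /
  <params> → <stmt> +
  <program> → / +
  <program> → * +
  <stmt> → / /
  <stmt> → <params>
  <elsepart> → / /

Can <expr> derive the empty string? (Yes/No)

No nonterminal in this grammar is nullable.
No production of <expr> has an RHS whose symbols are all nullable, so <expr> is not nullable.

No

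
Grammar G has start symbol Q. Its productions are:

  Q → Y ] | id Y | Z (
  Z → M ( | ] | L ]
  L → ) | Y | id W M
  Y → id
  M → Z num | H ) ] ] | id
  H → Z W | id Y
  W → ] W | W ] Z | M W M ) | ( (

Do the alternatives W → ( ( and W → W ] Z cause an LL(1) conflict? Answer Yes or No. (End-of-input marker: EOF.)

Yes

FIRST(( () = { ( } and FIRST(W ] Z) = { (, ), ], id }.
Both contain (, so the two alternatives are not disjoint — LL(1) conflict.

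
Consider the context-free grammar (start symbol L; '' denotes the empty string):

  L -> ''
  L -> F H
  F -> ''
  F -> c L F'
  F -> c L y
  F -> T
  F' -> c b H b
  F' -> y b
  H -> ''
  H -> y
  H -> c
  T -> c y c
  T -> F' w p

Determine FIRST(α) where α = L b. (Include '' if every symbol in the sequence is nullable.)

{ b, c, y }

Add FIRST(L)\{''} = { c, y }; L is nullable, continue.
b is a terminal; add {b} and stop.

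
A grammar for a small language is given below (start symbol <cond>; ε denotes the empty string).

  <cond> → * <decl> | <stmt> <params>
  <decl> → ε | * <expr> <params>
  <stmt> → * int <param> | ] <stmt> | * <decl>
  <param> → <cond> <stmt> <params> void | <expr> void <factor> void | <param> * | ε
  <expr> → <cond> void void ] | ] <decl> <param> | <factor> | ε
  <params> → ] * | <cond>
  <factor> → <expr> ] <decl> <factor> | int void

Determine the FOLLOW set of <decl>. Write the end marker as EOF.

In <cond> → * <decl>: <decl> is at the end, add FOLLOW(<cond>) = { EOF, *, ], int, void }.
In <stmt> → * <decl>: <decl> is at the end, add FOLLOW(<stmt>) = { *, ] }.
In <expr> → ] <decl> <param>: add FIRST(<param>)\{ε} = { *, ], int, void }.
  Since <param> is nullable, also add FOLLOW(<expr>) = { *, ], void }.
In <factor> → <expr> ] <decl> <factor>: add FIRST(<factor>) = { *, ], int }.
Union: FOLLOW(<decl>) = { EOF, *, ], int, void }.

{ EOF, *, ], int, void }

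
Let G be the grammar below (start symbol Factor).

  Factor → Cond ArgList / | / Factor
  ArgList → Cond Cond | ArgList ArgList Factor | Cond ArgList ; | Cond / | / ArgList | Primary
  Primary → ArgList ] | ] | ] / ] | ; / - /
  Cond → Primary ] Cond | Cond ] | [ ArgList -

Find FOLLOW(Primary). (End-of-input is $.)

In ArgList → Primary: Primary is at the end, add FOLLOW(ArgList) = { -, /, ;, [, ] }.
In Cond → Primary ] Cond: add FIRST(] Cond) = { ] }.
Union: FOLLOW(Primary) = { -, /, ;, [, ] }.

{ -, /, ;, [, ] }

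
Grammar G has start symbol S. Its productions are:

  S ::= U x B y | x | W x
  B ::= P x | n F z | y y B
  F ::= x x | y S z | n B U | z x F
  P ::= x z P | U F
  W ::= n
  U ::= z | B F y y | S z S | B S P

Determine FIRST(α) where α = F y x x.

Add FIRST(F) = { n, x, y, z }; F is not nullable, stop.

{ n, x, y, z }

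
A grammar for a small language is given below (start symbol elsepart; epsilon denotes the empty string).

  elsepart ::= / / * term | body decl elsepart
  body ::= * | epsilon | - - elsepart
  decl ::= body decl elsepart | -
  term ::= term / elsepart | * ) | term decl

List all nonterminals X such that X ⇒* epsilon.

{ body }

Directly nullable (have an epsilon-production): body.
No other nonterminal has a production whose RHS symbols are all nullable.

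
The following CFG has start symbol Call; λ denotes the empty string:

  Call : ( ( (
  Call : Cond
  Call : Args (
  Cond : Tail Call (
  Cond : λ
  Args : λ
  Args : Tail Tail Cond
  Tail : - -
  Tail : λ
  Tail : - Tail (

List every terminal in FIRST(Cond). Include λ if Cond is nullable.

{ (, -, λ }

From Cond : Tail Call (: Tail, Call nullable, take FIRST(Tail) ∪ FIRST(Call) ∪ {(} = { (, - }.
Cond : λ contributes λ.
Union: FIRST(Cond) = { (, -, λ }.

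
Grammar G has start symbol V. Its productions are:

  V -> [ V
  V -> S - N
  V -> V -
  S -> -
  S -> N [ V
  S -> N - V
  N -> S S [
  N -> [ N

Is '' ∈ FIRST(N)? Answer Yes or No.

No

No nonterminal in this grammar is nullable.
No production of N has an RHS whose symbols are all nullable, so N is not nullable.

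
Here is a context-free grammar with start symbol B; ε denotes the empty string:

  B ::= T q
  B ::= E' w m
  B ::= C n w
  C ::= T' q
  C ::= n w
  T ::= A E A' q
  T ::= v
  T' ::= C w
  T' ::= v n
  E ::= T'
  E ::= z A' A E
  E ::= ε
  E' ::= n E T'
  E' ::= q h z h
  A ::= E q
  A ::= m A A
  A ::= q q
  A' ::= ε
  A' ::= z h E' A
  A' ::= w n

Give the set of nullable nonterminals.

{ A', E }

Directly nullable (have an ε-production): E, A'.
No other nonterminal has a production whose RHS symbols are all nullable.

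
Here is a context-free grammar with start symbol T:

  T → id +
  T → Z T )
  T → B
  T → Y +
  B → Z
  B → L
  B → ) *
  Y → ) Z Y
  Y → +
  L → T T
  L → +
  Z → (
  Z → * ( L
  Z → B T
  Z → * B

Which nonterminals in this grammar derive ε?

{ } (none)

No nonterminal has an empty production or an RHS whose symbols are all nullable.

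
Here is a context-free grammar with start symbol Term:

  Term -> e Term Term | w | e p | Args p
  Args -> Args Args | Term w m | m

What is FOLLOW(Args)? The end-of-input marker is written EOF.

{ e, m, p, w }

In Term -> Args p: add FIRST(p) = { p }.
In Args -> Args Args: add FIRST(Args) = { e, m, w }.
In Args -> Args Args: Args is at the end, add FOLLOW(Args) = { e, m, p, w }.
Union: FOLLOW(Args) = { e, m, p, w }.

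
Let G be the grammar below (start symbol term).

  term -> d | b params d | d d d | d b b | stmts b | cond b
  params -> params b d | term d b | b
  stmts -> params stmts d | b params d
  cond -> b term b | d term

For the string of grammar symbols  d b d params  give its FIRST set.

d is a terminal; add {d} and stop.

{ d }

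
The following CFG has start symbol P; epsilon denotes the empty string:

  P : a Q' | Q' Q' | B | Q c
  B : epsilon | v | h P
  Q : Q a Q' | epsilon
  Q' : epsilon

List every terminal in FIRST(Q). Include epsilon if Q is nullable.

From Q : Q a Q': Q nullable, take FIRST(Q) ∪ {a} = { a }.
Q : epsilon contributes epsilon.
Union: FIRST(Q) = { a, epsilon }.

{ a, epsilon }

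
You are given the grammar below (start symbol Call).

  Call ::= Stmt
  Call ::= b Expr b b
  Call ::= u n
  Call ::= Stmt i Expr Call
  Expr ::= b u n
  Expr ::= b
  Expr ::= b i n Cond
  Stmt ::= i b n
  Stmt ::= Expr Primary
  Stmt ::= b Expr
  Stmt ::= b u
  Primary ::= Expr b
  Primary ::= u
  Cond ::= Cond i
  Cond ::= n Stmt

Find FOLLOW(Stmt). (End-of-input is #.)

{ #, b, i, u }

In Call ::= Stmt: Stmt is at the end, add FOLLOW(Call) = { # }.
In Call ::= Stmt i Expr Call: add FIRST(i Expr Call) = { i }.
In Cond ::= n Stmt: Stmt is at the end, add FOLLOW(Cond) = { #, b, i, u }.
Union: FOLLOW(Stmt) = { #, b, i, u }.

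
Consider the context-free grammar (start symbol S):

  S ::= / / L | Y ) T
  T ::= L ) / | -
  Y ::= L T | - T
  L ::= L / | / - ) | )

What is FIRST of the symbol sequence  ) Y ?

) is a terminal; add {)} and stop.

{ ) }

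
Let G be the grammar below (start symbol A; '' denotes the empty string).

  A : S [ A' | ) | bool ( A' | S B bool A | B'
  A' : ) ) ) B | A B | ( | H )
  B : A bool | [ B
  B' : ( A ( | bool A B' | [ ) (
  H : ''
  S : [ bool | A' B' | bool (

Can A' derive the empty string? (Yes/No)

Nullable nonterminals: H.
No production of A' has an RHS whose symbols are all nullable, so A' is not nullable.

No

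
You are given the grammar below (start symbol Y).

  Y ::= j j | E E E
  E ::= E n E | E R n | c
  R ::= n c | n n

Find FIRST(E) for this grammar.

{ c }

From E ::= E n E: add FIRST(E) = { c }.
From E ::= E R n: add FIRST(E) = { c }.
E ::= c contributes {c}.
Union: FIRST(E) = { c }.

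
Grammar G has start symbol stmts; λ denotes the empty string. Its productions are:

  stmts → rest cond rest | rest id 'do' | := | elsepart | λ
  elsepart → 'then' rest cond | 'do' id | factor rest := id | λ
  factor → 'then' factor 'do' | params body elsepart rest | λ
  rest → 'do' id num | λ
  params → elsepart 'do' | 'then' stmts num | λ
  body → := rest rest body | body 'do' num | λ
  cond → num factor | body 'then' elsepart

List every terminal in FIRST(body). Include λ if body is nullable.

body → := rest rest body contributes {:=}.
From body → body 'do' num: body nullable, take FIRST(body) ∪ {'do'} = { 'do', := }.
body → λ contributes λ.
Union: FIRST(body) = { 'do', :=, λ }.

{ 'do', :=, λ }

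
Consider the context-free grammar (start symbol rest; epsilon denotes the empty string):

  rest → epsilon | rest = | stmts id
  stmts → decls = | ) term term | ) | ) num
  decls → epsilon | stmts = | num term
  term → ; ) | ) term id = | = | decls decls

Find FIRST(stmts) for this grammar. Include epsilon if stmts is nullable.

{ ), =, num }

From stmts → decls =: decls nullable, take FIRST(decls) ∪ {=} = { ), =, num }.
stmts → ) term term contributes {)}.
stmts → ) contributes {)}.
stmts → ) num contributes {)}.
Union: FIRST(stmts) = { ), =, num }.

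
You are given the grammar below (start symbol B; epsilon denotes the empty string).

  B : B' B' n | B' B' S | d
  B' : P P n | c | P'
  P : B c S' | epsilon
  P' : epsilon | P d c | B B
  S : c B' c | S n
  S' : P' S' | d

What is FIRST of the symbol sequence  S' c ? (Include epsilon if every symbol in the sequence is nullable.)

{ c, d, n }

Add FIRST(S') = { c, d, n }; S' is not nullable, stop.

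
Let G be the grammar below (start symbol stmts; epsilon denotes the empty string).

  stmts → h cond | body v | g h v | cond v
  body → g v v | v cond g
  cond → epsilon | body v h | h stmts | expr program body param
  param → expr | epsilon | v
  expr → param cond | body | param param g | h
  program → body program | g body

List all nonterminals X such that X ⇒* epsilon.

Directly nullable (have an epsilon-production): cond, param.
expr → param cond with every symbol nullable, so expr is nullable.
No other nonterminal has a production whose RHS symbols are all nullable.

{ cond, expr, param }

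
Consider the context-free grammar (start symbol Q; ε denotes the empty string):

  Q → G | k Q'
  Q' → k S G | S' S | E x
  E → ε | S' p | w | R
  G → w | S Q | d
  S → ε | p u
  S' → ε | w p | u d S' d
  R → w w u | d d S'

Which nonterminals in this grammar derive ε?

Directly nullable (have an ε-production): E, S, S'.
Q' → S' S with every symbol nullable, so Q' is nullable.
No other nonterminal has a production whose RHS symbols are all nullable.

{ E, Q', S, S' }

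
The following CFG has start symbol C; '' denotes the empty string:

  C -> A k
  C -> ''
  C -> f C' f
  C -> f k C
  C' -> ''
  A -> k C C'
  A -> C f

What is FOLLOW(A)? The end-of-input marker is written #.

In C -> A k: add FIRST(k) = { k }.
Union: FOLLOW(A) = { k }.

{ k }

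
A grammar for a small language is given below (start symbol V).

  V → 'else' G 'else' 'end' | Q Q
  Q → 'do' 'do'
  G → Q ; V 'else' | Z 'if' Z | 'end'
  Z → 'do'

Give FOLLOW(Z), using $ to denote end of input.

In G → Z 'if' Z: add FIRST('if' Z) = { 'if' }.
In G → Z 'if' Z: Z is at the end, add FOLLOW(G) = { 'else' }.
Union: FOLLOW(Z) = { 'else', 'if' }.

{ 'else', 'if' }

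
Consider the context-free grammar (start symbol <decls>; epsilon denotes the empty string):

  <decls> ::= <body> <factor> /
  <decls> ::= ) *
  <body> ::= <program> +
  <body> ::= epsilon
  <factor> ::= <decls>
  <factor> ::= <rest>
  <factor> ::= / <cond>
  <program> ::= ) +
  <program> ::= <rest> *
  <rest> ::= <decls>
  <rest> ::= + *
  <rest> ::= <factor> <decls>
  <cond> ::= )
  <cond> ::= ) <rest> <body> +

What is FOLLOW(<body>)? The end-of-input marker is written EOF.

In <decls> ::= <body> <factor> /: add FIRST(<factor> /) = { ), +, / }.
In <cond> ::= ) <rest> <body> +: add FIRST(+) = { + }.
Union: FOLLOW(<body>) = { ), +, / }.

{ ), +, / }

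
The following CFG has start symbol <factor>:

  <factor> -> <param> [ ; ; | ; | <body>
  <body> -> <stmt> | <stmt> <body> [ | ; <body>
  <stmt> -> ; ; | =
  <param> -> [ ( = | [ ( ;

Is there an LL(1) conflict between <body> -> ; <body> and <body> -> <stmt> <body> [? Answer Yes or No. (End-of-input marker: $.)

FIRST(; <body>) = { ; } and FIRST(<stmt> <body> [) = { ;, = }.
Both contain ;, so the two alternatives are not disjoint — LL(1) conflict.

Yes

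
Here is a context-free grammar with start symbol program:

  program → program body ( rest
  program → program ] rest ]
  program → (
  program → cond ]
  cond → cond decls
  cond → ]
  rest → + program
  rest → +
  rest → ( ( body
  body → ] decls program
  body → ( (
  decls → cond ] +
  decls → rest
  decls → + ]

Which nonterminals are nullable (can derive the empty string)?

No nonterminal has an empty production or an RHS whose symbols are all nullable.

{ } (none)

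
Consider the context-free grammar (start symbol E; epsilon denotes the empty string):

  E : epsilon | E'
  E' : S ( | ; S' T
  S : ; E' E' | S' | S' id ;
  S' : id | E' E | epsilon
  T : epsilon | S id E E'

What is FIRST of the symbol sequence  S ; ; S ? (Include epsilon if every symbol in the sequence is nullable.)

Add FIRST(S)\{epsilon} = { (, ;, id }; S is nullable, continue.
; is a terminal; add {;} and stop.

{ (, ;, id }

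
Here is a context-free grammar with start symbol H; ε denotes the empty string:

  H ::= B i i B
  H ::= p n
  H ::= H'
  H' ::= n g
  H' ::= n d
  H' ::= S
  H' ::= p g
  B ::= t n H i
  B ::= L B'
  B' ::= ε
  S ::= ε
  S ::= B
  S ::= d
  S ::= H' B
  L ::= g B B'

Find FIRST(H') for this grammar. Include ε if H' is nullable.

{ d, g, n, p, t, ε }

H' ::= n g contributes {n}.
H' ::= n d contributes {n}.
From H' ::= S: add FIRST(S) = { d, g, n, p, t, ε } (including ε since S is nullable).
H' ::= p g contributes {p}.
Union: FIRST(H') = { d, g, n, p, t, ε }.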